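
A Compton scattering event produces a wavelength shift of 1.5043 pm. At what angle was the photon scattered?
67.67°

From the Compton formula Δλ = λ_C(1 - cos θ), we can solve for θ:

cos θ = 1 - Δλ/λ_C

Given:
- Δλ = 1.5043 pm
- λ_C = h/(m_e·c) ≈ 2.42631024 pm

cos θ = 1 - 1.5043/2.42631024
cos θ = 1 - 0.619995
cos θ = 0.380005

θ = arccos(0.380005)
θ = 67.67°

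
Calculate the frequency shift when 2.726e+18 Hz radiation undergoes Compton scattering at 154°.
1.096e+17 Hz (decrease)

Convert frequency to wavelength (c = 299792458 m/s):
λ₀ = c/f₀ = 299792458/2.726e+18 = 1.0997522e-10 m = 109.9752 pm

Calculate Compton shift:
Δλ = λ_C(1 - cos(154°)) = 4.6071 pm

Final wavelength:
λ' = λ₀ + Δλ = 109.9752 + 4.6071 = 114.5823 pm

Final frequency:
f' = c/λ' = 299792458/1.1458229e-10 = 2.6163944e+18 Hz

Frequency shift (decrease):
Δf = f₀ - f' = 2.726e+18 - 2.6163944e+18 = 1.096e+17 Hz

(Intermediate values are shown rounded; full precision is carried through to the final answer.)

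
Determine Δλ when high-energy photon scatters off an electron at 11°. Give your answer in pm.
0.0446 pm

Using the Compton scattering formula:
Δλ = λ_C(1 - cos θ)

where λ_C = h/(m_e·c) ≈ 2.4263 pm is the Compton wavelength of an electron.

For θ = 11°:
cos(11°) = 0.9816
1 - cos(11°) = 0.0184

Δλ = 2.4263 × 0.0184
Δλ = 0.0446 pm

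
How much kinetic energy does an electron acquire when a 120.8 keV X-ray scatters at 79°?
19.3975 keV

By energy conservation: K_e = E_initial - E_final

First find the scattered photon energy:
Initial wavelength: λ = hc/E = 10.2636 pm
Compton shift: Δλ = λ_C(1 - cos(79°)) = 1.9633 pm
Final wavelength: λ' = 10.2636 + 1.9633 = 12.2269 pm
Final photon energy: E' = hc/λ' = 101.4025 keV

Electron kinetic energy:
K_e = E - E' = 120.8000 - 101.4025 = 19.3975 keV

(Intermediate values are shown rounded; full precision is carried through to the final answer.)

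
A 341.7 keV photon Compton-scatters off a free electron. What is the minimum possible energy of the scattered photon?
146.1893 keV (at θ = 180°)

The scattered photon has minimum energy when its wavelength is maximum, i.e., when the Compton shift Δλ = λ_C(1 − cos θ) is maximum. This occurs at θ = 180° (backscattering), giving Δλ_max = 2λ_C = 4.8526 pm.

Initial wavelength: λ₀ = hc/E₀ = 3.6285 pm
Maximum final wavelength: λ'_max = λ₀ + 2λ_C = 3.6285 + 4.8526 = 8.4811 pm
Minimum final energy: E'_min = hc/λ'_max = 146.1893 keV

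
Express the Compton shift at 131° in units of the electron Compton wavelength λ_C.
1.6561 λ_C

The Compton shift formula is:
Δλ = λ_C(1 - cos θ)

Dividing both sides by λ_C:
Δλ/λ_C = 1 - cos θ

For θ = 131°:
Δλ/λ_C = 1 - cos(131°)
Δλ/λ_C = 1 - -0.6561
Δλ/λ_C = 1.6561

This means the shift is 1.6561 × λ_C = 4.0181 pm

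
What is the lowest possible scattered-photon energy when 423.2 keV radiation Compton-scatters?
159.3155 keV (at θ = 180°)

The scattered photon has minimum energy when its wavelength is maximum, i.e., when the Compton shift Δλ = λ_C(1 − cos θ) is maximum. This occurs at θ = 180° (backscattering), giving Δλ_max = 2λ_C = 4.8526 pm.

Initial wavelength: λ₀ = hc/E₀ = 2.9297 pm
Maximum final wavelength: λ'_max = λ₀ + 2λ_C = 2.9297 + 4.8526 = 7.7823 pm
Minimum final energy: E'_min = hc/λ'_max = 159.3155 keV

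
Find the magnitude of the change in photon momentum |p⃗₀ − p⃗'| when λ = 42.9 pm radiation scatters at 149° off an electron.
2.8355e-23 kg·m/s

Photon momentum magnitude is p = h/λ.

Initial momentum:
p₀ = h/λ = 6.6261e-34/4.2900e-11 = 1.5445e-23 kg·m/s

After scattering:
λ' = λ + Δλ = 42.9 + 4.5061 = 47.4061 pm
p' = h/λ' = 6.6261e-34/4.7406e-11 = 1.3977e-23 kg·m/s

Momentum is a vector; the scattered photon's direction makes angle θ = 149° with the incident direction. The magnitude of the vector change Δp⃗ = p⃗₀ − p⃗' is found from the law of cosines:
|Δp⃗|² = p₀² + p'² − 2p₀p'cos θ
|Δp⃗|² = (1.5445e-23)² + (1.3977e-23)² − 2·1.5445e-23·1.3977e-23·cos(149°)
|Δp⃗| = 2.8355e-23 kg·m/s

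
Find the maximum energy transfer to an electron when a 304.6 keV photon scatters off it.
165.6512 keV

Maximum energy transfer occurs at θ = 180° (backscattering).

Initial photon: E₀ = 304.6 keV → λ₀ = 4.0704 pm

Maximum Compton shift (at 180°):
Δλ_max = 2λ_C = 2 × 2.4263 = 4.8526 pm

Final wavelength:
λ' = 4.0704 + 4.8526 = 8.9230 pm

Minimum photon energy (maximum energy to electron):
E'_min = hc/λ' = 138.9488 keV

Maximum electron kinetic energy:
K_max = E₀ - E'_min = 304.6000 - 138.9488 = 165.6512 keV

(Intermediate values are shown rounded; full precision is carried through to the final answer.)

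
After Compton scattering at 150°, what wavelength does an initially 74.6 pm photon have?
79.1276 pm

Using the Compton formula: λ' = λ + λ_C(1 − cos θ)

For θ = 150°, cos θ = -√3/2 (exact) ≈ -0.8660, so:
1 − cos 150° = 1 − (-√3/2) ≈ 1.8660

Δλ = λ_C × 1.8660 = 2.4263 × 1.8660 = 4.5276 pm

λ' = 74.6 + 4.5276 = 79.1276 pm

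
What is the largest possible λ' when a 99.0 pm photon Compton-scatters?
103.8526 pm (at θ = 180°)

The Compton shift is Δλ = λ_C(1 − cos θ).

Since cos θ ranges from −1 to 1, the factor (1 − cos θ) ranges from 0 to 2; the maximum shift occurs at θ = 180° (backscattering):
Δλ_max = 2λ_C = 2 × 2.4263 pm = 4.8526 pm

Maximum scattered wavelength:
λ'_max = λ₀ + Δλ_max = 99.0 + 4.8526 = 103.8526 pm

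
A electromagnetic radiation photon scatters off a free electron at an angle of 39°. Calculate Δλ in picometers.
0.5407 pm

Using the Compton scattering formula:
Δλ = λ_C(1 - cos θ)

where λ_C = h/(m_e·c) ≈ 2.4263 pm is the Compton wavelength of an electron.

For θ = 39°:
cos(39°) = 0.7771
1 - cos(39°) = 0.2229

Δλ = 2.4263 × 0.2229
Δλ = 0.5407 pm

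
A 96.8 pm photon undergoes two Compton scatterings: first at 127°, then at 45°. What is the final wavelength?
101.3972 pm

Apply Compton shift twice:

First scattering at θ₁ = 127°:
Δλ₁ = λ_C(1 - cos(127°))
Δλ₁ = 2.4263 × 1.6018
Δλ₁ = 3.8865 pm

After first scattering:
λ₁ = 96.8 + 3.8865 = 100.6865 pm

Second scattering at θ₂ = 45°:
Δλ₂ = λ_C(1 - cos(45°))
Δλ₂ = 2.4263 × 0.2929
Δλ₂ = 0.7106 pm

Final wavelength:
λ₂ = 100.6865 + 0.7106 = 101.3972 pm

Total shift: Δλ_total = 3.8865 + 0.7106 = 4.5972 pm

(Intermediate values are shown rounded; full precision is carried through to the final answer.)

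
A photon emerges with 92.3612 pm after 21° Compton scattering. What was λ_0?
92.2000 pm

From λ' = λ + Δλ, we have λ = λ' - Δλ

First calculate the Compton shift:
Δλ = λ_C(1 - cos θ)
Δλ = 2.4263 × (1 - cos(21°))
Δλ = 2.4263 × 0.0664
Δλ = 0.1612 pm

Initial wavelength:
λ = λ' - Δλ
λ = 92.3612 - 0.1612
λ = 92.2000 pm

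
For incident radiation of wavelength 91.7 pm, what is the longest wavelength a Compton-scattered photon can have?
96.5526 pm (at θ = 180°)

The Compton shift is Δλ = λ_C(1 − cos θ).

Since cos θ ranges from −1 to 1, the factor (1 − cos θ) ranges from 0 to 2; the maximum shift occurs at θ = 180° (backscattering):
Δλ_max = 2λ_C = 2 × 2.4263 pm = 4.8526 pm

Maximum scattered wavelength:
λ'_max = λ₀ + Δλ_max = 91.7 + 4.8526 = 96.5526 pm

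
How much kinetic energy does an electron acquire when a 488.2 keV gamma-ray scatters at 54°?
137.9404 keV

By energy conservation: K_e = E_initial - E_final

First find the scattered photon energy:
Initial wavelength: λ = hc/E = 2.5396 pm
Compton shift: Δλ = λ_C(1 - cos(54°)) = 1.0002 pm
Final wavelength: λ' = 2.5396 + 1.0002 = 3.5398 pm
Final photon energy: E' = hc/λ' = 350.2596 keV

Electron kinetic energy:
K_e = E - E' = 488.2000 - 350.2596 = 137.9404 keV

(Intermediate values are shown rounded; full precision is carried through to the final answer.)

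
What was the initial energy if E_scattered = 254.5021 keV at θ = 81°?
438.8999 keV

Convert final energy to wavelength (hc ≈ 1239.842 keV·pm):
λ' = hc/E' = 1239.842 / 254.5021 = 4.8716 pm

Calculate the Compton shift:
Δλ = λ_C(1 - cos(81°))
Δλ = 2.4263 × (1 - cos(81°))
Δλ = 2.0468 pm

Initial wavelength:
λ = λ' - Δλ = 4.8716 - 2.0468 = 2.8249 pm

Initial energy:
E = hc/λ = 1239.842 / 2.8249 = 438.8999 keV

(Intermediate values are shown rounded; full precision is carried through to the final answer.)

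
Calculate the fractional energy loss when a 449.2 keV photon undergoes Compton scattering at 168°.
0.6349 (or 63.49%)

Calculate initial and final photon energies:

Initial: E₀ = 449.2 keV → λ₀ = 2.7601 pm
Compton shift: Δλ = 4.7996 pm
Final wavelength: λ' = 7.5597 pm
Final energy: E' = 164.0065 keV

Fractional energy loss:
(E₀ - E')/E₀ = (449.2000 - 164.0065)/449.2000
= 285.1935/449.2000
= 0.6349
= 63.49%

(Intermediate values are shown rounded; full precision is carried through to the final answer.)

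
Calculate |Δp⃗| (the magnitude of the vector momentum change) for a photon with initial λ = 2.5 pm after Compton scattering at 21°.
9.4996e-23 kg·m/s

Photon momentum magnitude is p = h/λ.

Initial momentum:
p₀ = h/λ = 6.6261e-34/2.5000e-12 = 2.6504e-22 kg·m/s

After scattering:
λ' = λ + Δλ = 2.5 + 0.1612 = 2.6612 pm
p' = h/λ' = 6.6261e-34/2.6612e-12 = 2.4899e-22 kg·m/s

Momentum is a vector; the scattered photon's direction makes angle θ = 21° with the incident direction. The magnitude of the vector change Δp⃗ = p⃗₀ − p⃗' is found from the law of cosines:
|Δp⃗|² = p₀² + p'² − 2p₀p'cos θ
|Δp⃗|² = (2.6504e-22)² + (2.4899e-22)² − 2·2.6504e-22·2.4899e-22·cos(21°)
|Δp⃗| = 9.4996e-23 kg·m/s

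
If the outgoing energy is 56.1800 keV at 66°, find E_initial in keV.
60.1000 keV

Convert final energy to wavelength (hc ≈ 1239.842 keV·pm):
λ' = hc/E' = 1239.842 / 56.1800 = 22.0691 pm

Calculate the Compton shift:
Δλ = λ_C(1 - cos(66°))
Δλ = 2.4263 × (1 - cos(66°))
Δλ = 1.4394 pm

Initial wavelength:
λ = λ' - Δλ = 22.0691 - 1.4394 = 20.6297 pm

Initial energy:
E = hc/λ = 1239.842 / 20.6297 = 60.1000 keV

(Intermediate values are shown rounded; full precision is carried through to the final answer.)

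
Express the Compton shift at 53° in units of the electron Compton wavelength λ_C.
0.3982 λ_C

The Compton shift formula is:
Δλ = λ_C(1 - cos θ)

Dividing both sides by λ_C:
Δλ/λ_C = 1 - cos θ

For θ = 53°:
Δλ/λ_C = 1 - cos(53°)
Δλ/λ_C = 1 - 0.6018
Δλ/λ_C = 0.3982

This means the shift is 0.3982 × λ_C = 0.9661 pm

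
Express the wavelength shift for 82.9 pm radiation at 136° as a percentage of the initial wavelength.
5.0321%

Calculate the Compton shift:
Δλ = λ_C(1 - cos(136°))
Δλ = 2.4263 × (1 - cos(136°))
Δλ = 2.4263 × 1.7193
Δλ = 4.1717 pm

Percentage change:
(Δλ/λ₀) × 100 = (4.1717/82.9) × 100
= 5.0321%

(Intermediate values are shown rounded; full precision is carried through to the final answer.)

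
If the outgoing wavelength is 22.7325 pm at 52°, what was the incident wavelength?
21.8000 pm

From λ' = λ + Δλ, we have λ = λ' - Δλ

First calculate the Compton shift:
Δλ = λ_C(1 - cos θ)
Δλ = 2.4263 × (1 - cos(52°))
Δλ = 2.4263 × 0.3843
Δλ = 0.9325 pm

Initial wavelength:
λ = λ' - Δλ
λ = 22.7325 - 0.9325
λ = 21.8000 pm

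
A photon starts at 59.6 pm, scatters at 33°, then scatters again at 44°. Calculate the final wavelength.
60.6724 pm

Apply Compton shift twice:

First scattering at θ₁ = 33°:
Δλ₁ = λ_C(1 - cos(33°))
Δλ₁ = 2.4263 × 0.1613
Δλ₁ = 0.3914 pm

After first scattering:
λ₁ = 59.6 + 0.3914 = 59.9914 pm

Second scattering at θ₂ = 44°:
Δλ₂ = λ_C(1 - cos(44°))
Δλ₂ = 2.4263 × 0.2807
Δλ₂ = 0.6810 pm

Final wavelength:
λ₂ = 59.9914 + 0.6810 = 60.6724 pm

Total shift: Δλ_total = 0.3914 + 0.6810 = 1.0724 pm

(Intermediate values are shown rounded; full precision is carried through to the final answer.)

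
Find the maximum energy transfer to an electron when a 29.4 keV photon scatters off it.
3.0339 keV

Maximum energy transfer occurs at θ = 180° (backscattering).

Initial photon: E₀ = 29.4 keV → λ₀ = 42.1715 pm

Maximum Compton shift (at 180°):
Δλ_max = 2λ_C = 2 × 2.4263 = 4.8526 pm

Final wavelength:
λ' = 42.1715 + 4.8526 = 47.0241 pm

Minimum photon energy (maximum energy to electron):
E'_min = hc/λ' = 26.3661 keV

Maximum electron kinetic energy:
K_max = E₀ - E'_min = 29.4000 - 26.3661 = 3.0339 keV

(Intermediate values are shown rounded; full precision is carried through to the final answer.)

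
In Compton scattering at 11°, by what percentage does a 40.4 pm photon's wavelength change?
0.1103%

Calculate the Compton shift:
Δλ = λ_C(1 - cos(11°))
Δλ = 2.4263 × (1 - cos(11°))
Δλ = 2.4263 × 0.0184
Δλ = 0.0446 pm

Percentage change:
(Δλ/λ₀) × 100 = (0.0446/40.4) × 100
= 0.1103%

(Intermediate values are shown rounded; full precision is carried through to the final answer.)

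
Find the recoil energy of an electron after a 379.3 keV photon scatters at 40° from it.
56.1225 keV

By energy conservation: K_e = E_initial - E_final

First find the scattered photon energy:
Initial wavelength: λ = hc/E = 3.2688 pm
Compton shift: Δλ = λ_C(1 - cos(40°)) = 0.5676 pm
Final wavelength: λ' = 3.2688 + 0.5676 = 3.8364 pm
Final photon energy: E' = hc/λ' = 323.1775 keV

Electron kinetic energy:
K_e = E - E' = 379.3000 - 323.1775 = 56.1225 keV

(Intermediate values are shown rounded; full precision is carried through to the final answer.)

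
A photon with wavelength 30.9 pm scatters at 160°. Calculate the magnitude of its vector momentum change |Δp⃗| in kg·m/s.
3.9447e-23 kg·m/s

Photon momentum magnitude is p = h/λ.

Initial momentum:
p₀ = h/λ = 6.6261e-34/3.0900e-11 = 2.1444e-23 kg·m/s

After scattering:
λ' = λ + Δλ = 30.9 + 4.7063 = 35.6063 pm
p' = h/λ' = 6.6261e-34/3.5606e-11 = 1.8609e-23 kg·m/s

Momentum is a vector; the scattered photon's direction makes angle θ = 160° with the incident direction. The magnitude of the vector change Δp⃗ = p⃗₀ − p⃗' is found from the law of cosines:
|Δp⃗|² = p₀² + p'² − 2p₀p'cos θ
|Δp⃗|² = (2.1444e-23)² + (1.8609e-23)² − 2·2.1444e-23·1.8609e-23·cos(160°)
|Δp⃗| = 3.9447e-23 kg·m/s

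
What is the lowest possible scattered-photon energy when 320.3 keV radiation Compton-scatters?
142.1267 keV (at θ = 180°)

The scattered photon has minimum energy when its wavelength is maximum, i.e., when the Compton shift Δλ = λ_C(1 − cos θ) is maximum. This occurs at θ = 180° (backscattering), giving Δλ_max = 2λ_C = 4.8526 pm.

Initial wavelength: λ₀ = hc/E₀ = 3.8709 pm
Maximum final wavelength: λ'_max = λ₀ + 2λ_C = 3.8709 + 4.8526 = 8.7235 pm
Minimum final energy: E'_min = hc/λ'_max = 142.1267 keV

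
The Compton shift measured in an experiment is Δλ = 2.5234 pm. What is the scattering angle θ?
92.29°

From the Compton formula Δλ = λ_C(1 - cos θ), we can solve for θ:

cos θ = 1 - Δλ/λ_C

Given:
- Δλ = 2.5234 pm
- λ_C = h/(m_e·c) ≈ 2.42631024 pm

cos θ = 1 - 2.5234/2.42631024
cos θ = 1 - 1.040015
cos θ = -0.040015

θ = arccos(-0.040015)
θ = 92.29°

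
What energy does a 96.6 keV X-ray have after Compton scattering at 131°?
73.5684 keV

First convert energy to wavelength:
λ = hc/E, with hc ≈ 1239.842 keV·pm (i.e. 1239.842 eV·nm)

For E = 96.6 keV = 96600 eV:
λ = 1239.842 keV·pm / 96.6 keV
λ = 12.8348 pm

Calculate the Compton shift:
Δλ = λ_C(1 - cos(131°)) = 2.4263 × 1.6561
Δλ = 4.0181 pm

Final wavelength:
λ' = 12.8348 + 4.0181 = 16.8529 pm

Final energy:
E' = hc/λ' = 1239.842 / 16.8529 = 73.5684 keV

(Intermediate values are shown rounded; full precision is carried through to the final answer.)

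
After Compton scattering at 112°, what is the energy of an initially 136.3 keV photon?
99.7328 keV

First convert energy to wavelength:
λ = hc/E, with hc ≈ 1239.842 keV·pm (i.e. 1239.842 eV·nm)

For E = 136.3 keV = 136300 eV:
λ = 1239.842 keV·pm / 136.3 keV
λ = 9.0964 pm

Calculate the Compton shift:
Δλ = λ_C(1 - cos(112°)) = 2.4263 × 1.3746
Δλ = 3.3352 pm

Final wavelength:
λ' = 9.0964 + 3.3352 = 12.4316 pm

Final energy:
E' = hc/λ' = 1239.842 / 12.4316 = 99.7328 keV

(Intermediate values are shown rounded; full precision is carried through to the final answer.)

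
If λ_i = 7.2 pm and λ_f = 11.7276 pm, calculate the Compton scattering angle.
150.00°

First find the wavelength shift:
Δλ = λ' - λ = 11.7276 - 7.2 = 4.5276 pm

Using Δλ = λ_C(1 - cos θ), with λ_C = h/(m_e·c) ≈ 2.42631024 pm:
cos θ = 1 - Δλ/λ_C
cos θ = 1 - 4.5276/2.42631024
cos θ = -0.866043

θ = arccos(-0.866043)
θ = 150.00°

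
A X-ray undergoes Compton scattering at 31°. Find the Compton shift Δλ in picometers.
0.3466 pm

Using the Compton scattering formula:
Δλ = λ_C(1 - cos θ)

where λ_C = h/(m_e·c) ≈ 2.4263 pm is the Compton wavelength of an electron.

For θ = 31°:
cos(31°) = 0.8572
1 - cos(31°) = 0.1428

Δλ = 2.4263 × 0.1428
Δλ = 0.3466 pm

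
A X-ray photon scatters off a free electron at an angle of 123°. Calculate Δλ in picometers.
3.7478 pm

Using the Compton scattering formula:
Δλ = λ_C(1 - cos θ)

where λ_C = h/(m_e·c) ≈ 2.4263 pm is the Compton wavelength of an electron.

For θ = 123°:
cos(123°) = -0.5446
1 - cos(123°) = 1.5446

Δλ = 2.4263 × 1.5446
Δλ = 3.7478 pm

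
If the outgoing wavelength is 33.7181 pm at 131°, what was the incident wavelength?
29.7000 pm

From λ' = λ + Δλ, we have λ = λ' - Δλ

First calculate the Compton shift:
Δλ = λ_C(1 - cos θ)
Δλ = 2.4263 × (1 - cos(131°))
Δλ = 2.4263 × 1.6561
Δλ = 4.0181 pm

Initial wavelength:
λ = λ' - Δλ
λ = 33.7181 - 4.0181
λ = 29.7000 pm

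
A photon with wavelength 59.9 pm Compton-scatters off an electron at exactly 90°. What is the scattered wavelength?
62.3263 pm

Using the Compton formula: λ' = λ + λ_C(1 − cos θ)

For θ = 90°, cos θ = 0 (exact) = 0.0000, so:
1 − cos 90° = 1 − (0) = 1.0000

Δλ = λ_C × 1.0000 = 2.4263 × 1.0000 = 2.4263 pm

λ' = 59.9 + 2.4263 = 62.3263 pm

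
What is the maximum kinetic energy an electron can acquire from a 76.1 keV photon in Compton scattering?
17.4645 keV

Maximum energy transfer occurs at θ = 180° (backscattering).

Initial photon: E₀ = 76.1 keV → λ₀ = 16.2923 pm

Maximum Compton shift (at 180°):
Δλ_max = 2λ_C = 2 × 2.4263 = 4.8526 pm

Final wavelength:
λ' = 16.2923 + 4.8526 = 21.1449 pm

Minimum photon energy (maximum energy to electron):
E'_min = hc/λ' = 58.6355 keV

Maximum electron kinetic energy:
K_max = E₀ - E'_min = 76.1000 - 58.6355 = 17.4645 keV

(Intermediate values are shown rounded; full precision is carried through to the final answer.)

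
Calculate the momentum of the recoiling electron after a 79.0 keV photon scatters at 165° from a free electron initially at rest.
7.3972e-23 kg·m/s

The electron is initially at rest, so by conservation of momentum:
p⃗_e = p⃗₀ − p⃗'  (incident photon momentum minus scattered photon momentum)

Photon momentum magnitudes (p = h/λ = E/c):
λ₀ = hc/E₀ = 15.6942 pm → p₀ = h/λ₀ = 4.2220e-23 kg·m/s
Δλ = λ_C(1 − cos 165°) = 4.7699 pm
λ' = 20.4641 pm → p' = h/λ' = 3.2379e-23 kg·m/s

The scattered photon makes angle θ = 165° with the incident direction, so by the law of cosines:
|p⃗_e|² = p₀² + p'² − 2p₀p'cos θ
|p⃗_e|² = (4.2220e-23)² + (3.2379e-23)² − 2·4.2220e-23·3.2379e-23·cos(165°)
|p⃗_e| = 7.3972e-23 kg·m/s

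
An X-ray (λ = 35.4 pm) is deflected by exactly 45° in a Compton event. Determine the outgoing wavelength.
36.1106 pm

Using the Compton formula: λ' = λ + λ_C(1 − cos θ)

For θ = 45°, cos θ = √2/2 (exact) ≈ 0.7071, so:
1 − cos 45° = 1 − (√2/2) ≈ 0.2929

Δλ = λ_C × 0.2929 = 2.4263 × 0.2929 = 0.7106 pm

λ' = 35.4 + 0.7106 = 36.1106 pm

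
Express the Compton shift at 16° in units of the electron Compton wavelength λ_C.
0.0387 λ_C

The Compton shift formula is:
Δλ = λ_C(1 - cos θ)

Dividing both sides by λ_C:
Δλ/λ_C = 1 - cos θ

For θ = 16°:
Δλ/λ_C = 1 - cos(16°)
Δλ/λ_C = 1 - 0.9613
Δλ/λ_C = 0.0387

This means the shift is 0.0387 × λ_C = 0.0940 pm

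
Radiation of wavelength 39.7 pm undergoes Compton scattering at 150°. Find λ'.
44.2276 pm

Using the Compton formula: λ' = λ + λ_C(1 − cos θ)

For θ = 150°, cos θ = -√3/2 (exact) ≈ -0.8660, so:
1 − cos 150° = 1 − (-√3/2) ≈ 1.8660

Δλ = λ_C × 1.8660 = 2.4263 × 1.8660 = 4.5276 pm

λ' = 39.7 + 4.5276 = 44.2276 pm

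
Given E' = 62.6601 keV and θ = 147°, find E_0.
80.9001 keV

Convert final energy to wavelength (hc ≈ 1239.842 keV·pm):
λ' = hc/E' = 1239.842 / 62.6601 = 19.7868 pm

Calculate the Compton shift:
Δλ = λ_C(1 - cos(147°))
Δλ = 2.4263 × (1 - cos(147°))
Δλ = 4.4612 pm

Initial wavelength:
λ = λ' - Δλ = 19.7868 - 4.4612 = 15.3256 pm

Initial energy:
E = hc/λ = 1239.842 / 15.3256 = 80.9001 keV

(Intermediate values are shown rounded; full precision is carried through to the final answer.)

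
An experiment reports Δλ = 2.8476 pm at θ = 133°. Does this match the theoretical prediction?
No, inconsistent

Calculate the expected shift for θ = 133°:

Δλ_expected = λ_C(1 - cos(133°))
Δλ_expected = 2.4263 × (1 - cos(133°))
Δλ_expected = 2.4263 × 1.6820
Δλ_expected = 4.0810 pm

Given shift: 2.8476 pm
Expected shift: 4.0810 pm
Difference: 1.2334 pm

The values do not match. The given shift corresponds to θ ≈ 100.0°, not 133°.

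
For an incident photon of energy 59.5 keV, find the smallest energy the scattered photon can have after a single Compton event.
48.2611 keV (at θ = 180°)

The scattered photon has minimum energy when its wavelength is maximum, i.e., when the Compton shift Δλ = λ_C(1 − cos θ) is maximum. This occurs at θ = 180° (backscattering), giving Δλ_max = 2λ_C = 4.8526 pm.

Initial wavelength: λ₀ = hc/E₀ = 20.8377 pm
Maximum final wavelength: λ'_max = λ₀ + 2λ_C = 20.8377 + 4.8526 = 25.6903 pm
Minimum final energy: E'_min = hc/λ'_max = 48.2611 keV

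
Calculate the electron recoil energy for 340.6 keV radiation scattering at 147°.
187.5587 keV

By energy conservation: K_e = E_initial - E_final

First find the scattered photon energy:
Initial wavelength: λ = hc/E = 3.6402 pm
Compton shift: Δλ = λ_C(1 - cos(147°)) = 4.4612 pm
Final wavelength: λ' = 3.6402 + 4.4612 = 8.1014 pm
Final photon energy: E' = hc/λ' = 153.0413 keV

Electron kinetic energy:
K_e = E - E' = 340.6000 - 153.0413 = 187.5587 keV

(Intermediate values are shown rounded; full precision is carried through to the final answer.)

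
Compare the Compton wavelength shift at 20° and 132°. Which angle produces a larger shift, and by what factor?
132° produces the larger shift by a factor of 27.677

Calculate both shifts using Δλ = λ_C(1 - cos θ):

For θ₁ = 20°:
Δλ₁ = 2.4263 × (1 - cos(20°))
Δλ₁ = 2.4263 × 0.0603
Δλ₁ = 0.1463 pm

For θ₂ = 132°:
Δλ₂ = 2.4263 × (1 - cos(132°))
Δλ₂ = 2.4263 × 1.6691
Δλ₂ = 4.0498 pm

The 132° angle produces the larger shift.
Ratio: 4.0498/0.1463 = 27.677

(Intermediate values are shown rounded; full precision is carried through to the final answer.)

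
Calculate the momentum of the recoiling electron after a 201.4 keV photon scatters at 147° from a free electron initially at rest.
1.6354e-22 kg·m/s

The electron is initially at rest, so by conservation of momentum:
p⃗_e = p⃗₀ − p⃗'  (incident photon momentum minus scattered photon momentum)

Photon momentum magnitudes (p = h/λ = E/c):
λ₀ = hc/E₀ = 6.1561 pm → p₀ = h/λ₀ = 1.0763e-22 kg·m/s
Δλ = λ_C(1 − cos 147°) = 4.4612 pm
λ' = 10.6173 pm → p' = h/λ' = 6.2408e-23 kg·m/s

The scattered photon makes angle θ = 147° with the incident direction, so by the law of cosines:
|p⃗_e|² = p₀² + p'² − 2p₀p'cos θ
|p⃗_e|² = (1.0763e-22)² + (6.2408e-23)² − 2·1.0763e-22·6.2408e-23·cos(147°)
|p⃗_e| = 1.6354e-22 kg·m/s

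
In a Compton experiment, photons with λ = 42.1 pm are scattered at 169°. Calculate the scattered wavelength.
46.9080 pm

Using the Compton scattering formula:
λ' = λ + Δλ = λ + λ_C(1 - cos θ)

Given:
- Initial wavelength λ = 42.1 pm
- Scattering angle θ = 169°
- Compton wavelength λ_C ≈ 2.4263 pm

Calculate the shift:
Δλ = 2.4263 × (1 - cos(169°))
Δλ = 2.4263 × 1.9816
Δλ = 4.8080 pm

Final wavelength:
λ' = 42.1 + 4.8080 = 46.9080 pm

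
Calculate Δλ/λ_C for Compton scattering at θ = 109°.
1.3256 λ_C

The Compton shift formula is:
Δλ = λ_C(1 - cos θ)

Dividing both sides by λ_C:
Δλ/λ_C = 1 - cos θ

For θ = 109°:
Δλ/λ_C = 1 - cos(109°)
Δλ/λ_C = 1 - -0.3256
Δλ/λ_C = 1.3256

This means the shift is 1.3256 × λ_C = 3.2162 pm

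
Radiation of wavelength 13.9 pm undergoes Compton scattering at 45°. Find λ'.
14.6106 pm

Using the Compton formula: λ' = λ + λ_C(1 − cos θ)

For θ = 45°, cos θ = √2/2 (exact) ≈ 0.7071, so:
1 − cos 45° = 1 − (√2/2) ≈ 0.2929

Δλ = λ_C × 0.2929 = 2.4263 × 0.2929 = 0.7106 pm

λ' = 13.9 + 0.7106 = 14.6106 pm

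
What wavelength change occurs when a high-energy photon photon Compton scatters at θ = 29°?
0.3042 pm

Using the Compton scattering formula:
Δλ = λ_C(1 - cos θ)

where λ_C = h/(m_e·c) ≈ 2.4263 pm is the Compton wavelength of an electron.

For θ = 29°:
cos(29°) = 0.8746
1 - cos(29°) = 0.1254

Δλ = 2.4263 × 0.1254
Δλ = 0.3042 pm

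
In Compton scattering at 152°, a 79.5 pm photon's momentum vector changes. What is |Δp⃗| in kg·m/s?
1.5735e-23 kg·m/s

Photon momentum magnitude is p = h/λ.

Initial momentum:
p₀ = h/λ = 6.6261e-34/7.9500e-11 = 8.3347e-24 kg·m/s

After scattering:
λ' = λ + Δλ = 79.5 + 4.5686 = 84.0686 pm
p' = h/λ' = 6.6261e-34/8.4069e-11 = 7.8817e-24 kg·m/s

Momentum is a vector; the scattered photon's direction makes angle θ = 152° with the incident direction. The magnitude of the vector change Δp⃗ = p⃗₀ − p⃗' is found from the law of cosines:
|Δp⃗|² = p₀² + p'² − 2p₀p'cos θ
|Δp⃗|² = (8.3347e-24)² + (7.8817e-24)² − 2·8.3347e-24·7.8817e-24·cos(152°)
|Δp⃗| = 1.5735e-23 kg·m/s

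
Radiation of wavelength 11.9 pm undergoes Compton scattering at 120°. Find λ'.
15.5395 pm

Using the Compton formula: λ' = λ + λ_C(1 − cos θ)

For θ = 120°, cos θ = -1/2 (exact) = -0.5000, so:
1 − cos 120° = 1 − (-1/2) = 1.5000

Δλ = λ_C × 1.5000 = 2.4263 × 1.5000 = 3.6395 pm

λ' = 11.9 + 3.6395 = 15.5395 pm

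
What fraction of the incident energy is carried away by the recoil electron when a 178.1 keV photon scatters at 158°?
0.4018 (or 40.18%)

Calculate initial and final photon energies:

Initial: E₀ = 178.1 keV → λ₀ = 6.9615 pm
Compton shift: Δλ = 4.6759 pm
Final wavelength: λ' = 11.6374 pm
Final energy: E' = 106.5391 keV

Fractional energy loss:
(E₀ - E')/E₀ = (178.1000 - 106.5391)/178.1000
= 71.5609/178.1000
= 0.4018
= 40.18%

(Intermediate values are shown rounded; full precision is carried through to the final answer.)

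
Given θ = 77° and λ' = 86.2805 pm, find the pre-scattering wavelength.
84.4000 pm

From λ' = λ + Δλ, we have λ = λ' - Δλ

First calculate the Compton shift:
Δλ = λ_C(1 - cos θ)
Δλ = 2.4263 × (1 - cos(77°))
Δλ = 2.4263 × 0.7750
Δλ = 1.8805 pm

Initial wavelength:
λ = λ' - Δλ
λ = 86.2805 - 1.8805
λ = 84.4000 pm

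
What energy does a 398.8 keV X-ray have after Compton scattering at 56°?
296.7218 keV

First convert energy to wavelength:
λ = hc/E, with hc ≈ 1239.842 keV·pm (i.e. 1239.842 eV·nm)

For E = 398.8 keV = 398800 eV:
λ = 1239.842 keV·pm / 398.8 keV
λ = 3.1089 pm

Calculate the Compton shift:
Δλ = λ_C(1 - cos(56°)) = 2.4263 × 0.4408
Δλ = 1.0695 pm

Final wavelength:
λ' = 3.1089 + 1.0695 = 4.1785 pm

Final energy:
E' = hc/λ' = 1239.842 / 4.1785 = 296.7218 keV

(Intermediate values are shown rounded; full precision is carried through to the final answer.)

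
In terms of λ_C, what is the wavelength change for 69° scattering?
0.6416 λ_C

The Compton shift formula is:
Δλ = λ_C(1 - cos θ)

Dividing both sides by λ_C:
Δλ/λ_C = 1 - cos θ

For θ = 69°:
Δλ/λ_C = 1 - cos(69°)
Δλ/λ_C = 1 - 0.3584
Δλ/λ_C = 0.6416

This means the shift is 0.6416 × λ_C = 1.5568 pm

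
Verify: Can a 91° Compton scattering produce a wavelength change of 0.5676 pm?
No, inconsistent

Calculate the expected shift for θ = 91°:

Δλ_expected = λ_C(1 - cos(91°))
Δλ_expected = 2.4263 × (1 - cos(91°))
Δλ_expected = 2.4263 × 1.0175
Δλ_expected = 2.4687 pm

Given shift: 0.5676 pm
Expected shift: 2.4687 pm
Difference: 1.9010 pm

The values do not match. The given shift corresponds to θ ≈ 40.0°, not 91°.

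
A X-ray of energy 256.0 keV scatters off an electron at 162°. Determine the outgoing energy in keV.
129.4604 keV

First convert energy to wavelength:
λ = hc/E, with hc ≈ 1239.842 keV·pm (i.e. 1239.842 eV·nm)

For E = 256.0 keV = 256000 eV:
λ = 1239.842 keV·pm / 256.0 keV
λ = 4.8431 pm

Calculate the Compton shift:
Δλ = λ_C(1 - cos(162°)) = 2.4263 × 1.9511
Δλ = 4.7339 pm

Final wavelength:
λ' = 4.8431 + 4.7339 = 9.5770 pm

Final energy:
E' = hc/λ' = 1239.842 / 9.5770 = 129.4604 keV

(Intermediate values are shown rounded; full precision is carried through to the final answer.)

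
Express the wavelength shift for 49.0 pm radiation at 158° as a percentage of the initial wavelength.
9.5427%

Calculate the Compton shift:
Δλ = λ_C(1 - cos(158°))
Δλ = 2.4263 × (1 - cos(158°))
Δλ = 2.4263 × 1.9272
Δλ = 4.6759 pm

Percentage change:
(Δλ/λ₀) × 100 = (4.6759/49.0) × 100
= 9.5427%

(Intermediate values are shown rounded; full precision is carried through to the final answer.)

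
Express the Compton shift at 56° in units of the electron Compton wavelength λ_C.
0.4408 λ_C

The Compton shift formula is:
Δλ = λ_C(1 - cos θ)

Dividing both sides by λ_C:
Δλ/λ_C = 1 - cos θ

For θ = 56°:
Δλ/λ_C = 1 - cos(56°)
Δλ/λ_C = 1 - 0.5592
Δλ/λ_C = 0.4408

This means the shift is 0.4408 × λ_C = 1.0695 pm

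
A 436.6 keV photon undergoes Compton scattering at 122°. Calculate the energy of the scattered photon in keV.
189.2361 keV

First convert energy to wavelength:
λ = hc/E, with hc ≈ 1239.842 keV·pm (i.e. 1239.842 eV·nm)

For E = 436.6 keV = 436600 eV:
λ = 1239.842 keV·pm / 436.6 keV
λ = 2.8398 pm

Calculate the Compton shift:
Δλ = λ_C(1 - cos(122°)) = 2.4263 × 1.5299
Δλ = 3.7121 pm

Final wavelength:
λ' = 2.8398 + 3.7121 = 6.5518 pm

Final energy:
E' = hc/λ' = 1239.842 / 6.5518 = 189.2361 keV

(Intermediate values are shown rounded; full precision is carried through to the final answer.)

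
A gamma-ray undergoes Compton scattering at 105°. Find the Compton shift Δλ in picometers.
3.0543 pm

Using the Compton scattering formula:
Δλ = λ_C(1 - cos θ)

where λ_C = h/(m_e·c) ≈ 2.4263 pm is the Compton wavelength of an electron.

For θ = 105°:
cos(105°) = -0.2588
1 - cos(105°) = 1.2588

Δλ = 2.4263 × 1.2588
Δλ = 3.0543 pm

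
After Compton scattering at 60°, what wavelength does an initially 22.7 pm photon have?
23.9132 pm

Using the Compton formula: λ' = λ + λ_C(1 − cos θ)

For θ = 60°, cos θ = 1/2 (exact) = 0.5000, so:
1 − cos 60° = 1 − (1/2) = 0.5000

Δλ = λ_C × 0.5000 = 2.4263 × 0.5000 = 1.2132 pm

λ' = 22.7 + 1.2132 = 23.9132 pm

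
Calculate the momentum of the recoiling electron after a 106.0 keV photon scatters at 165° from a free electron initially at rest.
9.6084e-23 kg·m/s

The electron is initially at rest, so by conservation of momentum:
p⃗_e = p⃗₀ − p⃗'  (incident photon momentum minus scattered photon momentum)

Photon momentum magnitudes (p = h/λ = E/c):
λ₀ = hc/E₀ = 11.6966 pm → p₀ = h/λ₀ = 5.6649e-23 kg·m/s
Δλ = λ_C(1 − cos 165°) = 4.7699 pm
λ' = 16.4666 pm → p' = h/λ' = 4.0240e-23 kg·m/s

The scattered photon makes angle θ = 165° with the incident direction, so by the law of cosines:
|p⃗_e|² = p₀² + p'² − 2p₀p'cos θ
|p⃗_e|² = (5.6649e-23)² + (4.0240e-23)² − 2·5.6649e-23·4.0240e-23·cos(165°)
|p⃗_e| = 9.6084e-23 kg·m/s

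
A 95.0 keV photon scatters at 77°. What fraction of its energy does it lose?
0.1259 (or 12.59%)

Calculate initial and final photon energies:

Initial: E₀ = 95.0 keV → λ₀ = 13.0510 pm
Compton shift: Δλ = 1.8805 pm
Final wavelength: λ' = 14.9315 pm
Final energy: E' = 83.0355 keV

Fractional energy loss:
(E₀ - E')/E₀ = (95.0000 - 83.0355)/95.0000
= 11.9645/95.0000
= 0.1259
= 12.59%

(Intermediate values are shown rounded; full precision is carried through to the final answer.)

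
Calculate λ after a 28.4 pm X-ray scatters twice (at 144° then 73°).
34.5062 pm

Apply Compton shift twice:

First scattering at θ₁ = 144°:
Δλ₁ = λ_C(1 - cos(144°))
Δλ₁ = 2.4263 × 1.8090
Δλ₁ = 4.3892 pm

After first scattering:
λ₁ = 28.4 + 4.3892 = 32.7892 pm

Second scattering at θ₂ = 73°:
Δλ₂ = λ_C(1 - cos(73°))
Δλ₂ = 2.4263 × 0.7076
Δλ₂ = 1.7169 pm

Final wavelength:
λ₂ = 32.7892 + 1.7169 = 34.5062 pm

Total shift: Δλ_total = 4.3892 + 1.7169 = 6.1062 pm

(Intermediate values are shown rounded; full precision is carried through to the final answer.)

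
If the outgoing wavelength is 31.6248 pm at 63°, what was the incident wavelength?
30.3000 pm

From λ' = λ + Δλ, we have λ = λ' - Δλ

First calculate the Compton shift:
Δλ = λ_C(1 - cos θ)
Δλ = 2.4263 × (1 - cos(63°))
Δλ = 2.4263 × 0.5460
Δλ = 1.3248 pm

Initial wavelength:
λ = λ' - Δλ
λ = 31.6248 - 1.3248
λ = 30.3000 pm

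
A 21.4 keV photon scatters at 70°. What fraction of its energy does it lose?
0.0268 (or 2.68%)

Calculate initial and final photon energies:

Initial: E₀ = 21.4 keV → λ₀ = 57.9365 pm
Compton shift: Δλ = 1.5965 pm
Final wavelength: λ' = 59.5330 pm
Final energy: E' = 20.8261 keV

Fractional energy loss:
(E₀ - E')/E₀ = (21.4000 - 20.8261)/21.4000
= 0.5739/21.4000
= 0.0268
= 2.68%

(Intermediate values are shown rounded; full precision is carried through to the final answer.)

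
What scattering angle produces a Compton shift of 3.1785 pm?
108.06°

From the Compton formula Δλ = λ_C(1 - cos θ), we can solve for θ:

cos θ = 1 - Δλ/λ_C

Given:
- Δλ = 3.1785 pm
- λ_C = h/(m_e·c) ≈ 2.42631024 pm

cos θ = 1 - 3.1785/2.42631024
cos θ = 1 - 1.310014
cos θ = -0.310014

θ = arccos(-0.310014)
θ = 108.06°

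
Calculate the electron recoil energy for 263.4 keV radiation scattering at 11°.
2.4711 keV

By energy conservation: K_e = E_initial - E_final

First find the scattered photon energy:
Initial wavelength: λ = hc/E = 4.7071 pm
Compton shift: Δλ = λ_C(1 - cos(11°)) = 0.0446 pm
Final wavelength: λ' = 4.7071 + 0.0446 = 4.7516 pm
Final photon energy: E' = hc/λ' = 260.9289 keV

Electron kinetic energy:
K_e = E - E' = 263.4000 - 260.9289 = 2.4711 keV

(Intermediate values are shown rounded; full precision is carried through to the final answer.)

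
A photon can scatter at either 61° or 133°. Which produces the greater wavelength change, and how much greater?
133° produces the larger shift by a factor of 3.265

Calculate both shifts using Δλ = λ_C(1 - cos θ):

For θ₁ = 61°:
Δλ₁ = 2.4263 × (1 - cos(61°))
Δλ₁ = 2.4263 × 0.5152
Δλ₁ = 1.2500 pm

For θ₂ = 133°:
Δλ₂ = 2.4263 × (1 - cos(133°))
Δλ₂ = 2.4263 × 1.6820
Δλ₂ = 4.0810 pm

The 133° angle produces the larger shift.
Ratio: 4.0810/1.2500 = 3.265

(Intermediate values are shown rounded; full precision is carried through to the final answer.)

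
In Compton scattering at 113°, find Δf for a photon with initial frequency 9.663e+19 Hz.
5.034e+19 Hz (decrease)

Convert frequency to wavelength (c = 299792458 m/s):
λ₀ = c/f₀ = 299792458/9.663e+19 = 3.1024781e-12 m = 3.1025 pm

Calculate Compton shift:
Δλ = λ_C(1 - cos(113°)) = 3.3743 pm

Final wavelength:
λ' = λ₀ + Δλ = 3.1025 + 3.3743 = 6.4768 pm

Final frequency:
f' = c/λ' = 299792458/6.4768233e-12 = 4.6286960e+19 Hz

Frequency shift (decrease):
Δf = f₀ - f' = 9.663e+19 - 4.6286960e+19 = 5.034e+19 Hz

(Intermediate values are shown rounded; full precision is carried through to the final answer.)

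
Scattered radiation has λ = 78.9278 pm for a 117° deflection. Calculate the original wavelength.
75.4000 pm

From λ' = λ + Δλ, we have λ = λ' - Δλ

First calculate the Compton shift:
Δλ = λ_C(1 - cos θ)
Δλ = 2.4263 × (1 - cos(117°))
Δλ = 2.4263 × 1.4540
Δλ = 3.5278 pm

Initial wavelength:
λ = λ' - Δλ
λ = 78.9278 - 3.5278
λ = 75.4000 pm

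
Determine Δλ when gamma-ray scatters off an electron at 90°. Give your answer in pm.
2.4263 pm

Using the Compton scattering formula:
Δλ = λ_C(1 - cos θ)

where λ_C = h/(m_e·c) ≈ 2.4263 pm is the Compton wavelength of an electron.

For θ = 90°:
cos(90°) = 0.0000
1 - cos(90°) = 1.0000

Δλ = 2.4263 × 1.0000
Δλ = 2.4263 pm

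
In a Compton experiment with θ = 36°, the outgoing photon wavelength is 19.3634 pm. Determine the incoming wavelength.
18.9000 pm

From λ' = λ + Δλ, we have λ = λ' - Δλ

First calculate the Compton shift:
Δλ = λ_C(1 - cos θ)
Δλ = 2.4263 × (1 - cos(36°))
Δλ = 2.4263 × 0.1910
Δλ = 0.4634 pm

Initial wavelength:
λ = λ' - Δλ
λ = 19.3634 - 0.4634
λ = 18.9000 pm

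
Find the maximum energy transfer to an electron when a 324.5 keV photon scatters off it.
181.5523 keV

Maximum energy transfer occurs at θ = 180° (backscattering).

Initial photon: E₀ = 324.5 keV → λ₀ = 3.8208 pm

Maximum Compton shift (at 180°):
Δλ_max = 2λ_C = 2 × 2.4263 = 4.8526 pm

Final wavelength:
λ' = 3.8208 + 4.8526 = 8.6734 pm

Minimum photon energy (maximum energy to electron):
E'_min = hc/λ' = 142.9477 keV

Maximum electron kinetic energy:
K_max = E₀ - E'_min = 324.5000 - 142.9477 = 181.5523 keV

(Intermediate values are shown rounded; full precision is carried through to the final answer.)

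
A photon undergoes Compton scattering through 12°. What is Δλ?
0.0530 pm

Using the Compton scattering formula:
Δλ = λ_C(1 - cos θ)

where λ_C = h/(m_e·c) ≈ 2.4263 pm is the Compton wavelength of an electron.

For θ = 12°:
cos(12°) = 0.9781
1 - cos(12°) = 0.0219

Δλ = 2.4263 × 0.0219
Δλ = 0.0530 pm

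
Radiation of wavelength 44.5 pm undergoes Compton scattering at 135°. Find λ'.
48.6420 pm

Using the Compton formula: λ' = λ + λ_C(1 − cos θ)

For θ = 135°, cos θ = -√2/2 (exact) ≈ -0.7071, so:
1 − cos 135° = 1 − (-√2/2) ≈ 1.7071

Δλ = λ_C × 1.7071 = 2.4263 × 1.7071 = 4.1420 pm

λ' = 44.5 + 4.1420 = 48.6420 pm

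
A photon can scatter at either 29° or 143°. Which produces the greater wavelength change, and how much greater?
143° produces the larger shift by a factor of 14.345

Calculate both shifts using Δλ = λ_C(1 - cos θ):

For θ₁ = 29°:
Δλ₁ = 2.4263 × (1 - cos(29°))
Δλ₁ = 2.4263 × 0.1254
Δλ₁ = 0.3042 pm

For θ₂ = 143°:
Δλ₂ = 2.4263 × (1 - cos(143°))
Δλ₂ = 2.4263 × 1.7986
Δλ₂ = 4.3640 pm

The 143° angle produces the larger shift.
Ratio: 4.3640/0.3042 = 14.345

(Intermediate values are shown rounded; full precision is carried through to the final answer.)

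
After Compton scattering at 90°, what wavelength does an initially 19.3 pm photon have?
21.7263 pm

Using the Compton formula: λ' = λ + λ_C(1 − cos θ)

For θ = 90°, cos θ = 0 (exact) = 0.0000, so:
1 − cos 90° = 1 − (0) = 1.0000

Δλ = λ_C × 1.0000 = 2.4263 × 1.0000 = 2.4263 pm

λ' = 19.3 + 2.4263 = 21.7263 pm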